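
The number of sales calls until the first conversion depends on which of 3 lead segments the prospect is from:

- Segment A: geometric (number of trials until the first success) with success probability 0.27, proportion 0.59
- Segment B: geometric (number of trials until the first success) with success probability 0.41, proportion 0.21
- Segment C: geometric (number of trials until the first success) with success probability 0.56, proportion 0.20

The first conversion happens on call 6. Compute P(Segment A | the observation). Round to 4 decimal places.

0.8049

The responsibility of component k is π_k f_k(x) divided by Σ_j π_j f_j(x).
Evaluate each component's likelihood at the observed value:
  f_A = 0.0559729
  f_B = 0.0293119
  f_C = 0.00923531
Weight by the priors:
  π_A·f_A = 0.59 × 0.0559729 = 0.033024
  π_B·f_B = 0.21 × 0.0293119 = 0.0061555
  π_C·f_C = 0.20 × 0.00923531 = 0.00184706
Marginal: 0.033024 + 0.0061555 + 0.00184706 = 0.0410266
P(Segment A | the observation) ≈ 0.8049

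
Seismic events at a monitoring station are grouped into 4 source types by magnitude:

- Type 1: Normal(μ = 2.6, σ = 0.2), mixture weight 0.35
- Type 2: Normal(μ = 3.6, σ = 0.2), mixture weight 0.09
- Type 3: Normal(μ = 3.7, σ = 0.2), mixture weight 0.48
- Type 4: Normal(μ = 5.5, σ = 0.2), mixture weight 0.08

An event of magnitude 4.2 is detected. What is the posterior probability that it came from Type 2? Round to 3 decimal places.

Posterior ∝ prior × likelihood, so P(k | x) ∝ w_k f_k(x); normalise over all components.
Component likelihoods at x = 4.2:
  f_1 = (1/(0.2·√(2π)))·exp(−(4.2−2.6)²/(2·0.2²)) = 1.994711·exp(-32.00000) = 2.52614e-14
  f_2 = (1/(0.2·√(2π)))·exp(−(4.2−3.6)²/(2·0.2²)) = 1.994711·exp(-4.50000) = 0.0221592
  f_3 = (1/(0.2·√(2π)))·exp(−(4.2−3.7)²/(2·0.2²)) = 1.994711·exp(-3.12500) = 0.0876415
  f_4 = (1/(0.2·√(2π)))·exp(−(4.2−5.5)²/(2·0.2²)) = 1.994711·exp(-21.12500) = 1.33478e-09
Prior × likelihood for each component:
  w_1·f_1 = 0.35 × 2.52614e-14 = 8.84147e-15
  w_2·f_2 = 0.09 × 0.0221592 = 0.00199433
  w_3·f_3 = 0.48 × 0.0876415 = 0.0420679
  w_4·f_4 = 0.08 × 1.33478e-09 = 1.06782e-10
Denominator: 8.84147e-15 + 0.00199433 + 0.0420679 + 1.06782e-10 = 0.0440623
P(Type 2 | 4.2) ≈ 0.045

0.045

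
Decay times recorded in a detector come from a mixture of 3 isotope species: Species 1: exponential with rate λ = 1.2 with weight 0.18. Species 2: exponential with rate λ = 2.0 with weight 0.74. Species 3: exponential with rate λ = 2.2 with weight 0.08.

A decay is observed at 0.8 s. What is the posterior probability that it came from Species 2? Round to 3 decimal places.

0.726

Posterior ∝ prior × likelihood, so P(k | x) ∝ π_k f_k(x); normalise over all components.
Evaluate each component's likelihood at the observed value:
  f_1 = 1.2·e^(−1.2·0.8) = 1.2·e^(−0.9600) = 0.459471
  f_2 = 2.0·e^(−2.0·0.8) = 2.0·e^(−1.6000) = 0.403793
  f_3 = 2.2·e^(−2.2·0.8) = 2.2·e^(−1.7600) = 0.378499
Weight by the priors:
  π_1·f_1 = 0.18 × 0.459471 = 0.0827049
  π_2·f_2 = 0.74 × 0.403793 = 0.298807
  π_3·f_3 = 0.08 × 0.378499 = 0.0302799
Sum: 0.0827049 + 0.298807 + 0.0302799 = 0.411792
P(Species 2 | the observation) = 0.298807 / 0.411792 ≈ 0.726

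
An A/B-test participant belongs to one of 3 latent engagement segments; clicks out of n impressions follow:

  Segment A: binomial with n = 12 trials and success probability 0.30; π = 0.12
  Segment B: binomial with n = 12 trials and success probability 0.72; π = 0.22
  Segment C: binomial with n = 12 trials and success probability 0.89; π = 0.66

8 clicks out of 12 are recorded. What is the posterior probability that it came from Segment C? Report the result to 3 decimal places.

The responsibility of component k is π_k f_k(x) divided by Σ_j π_j f_j(x).
Binomial probabilities:
  p_A = C(12,8)·0.30^8·0.70^4 = 495·6.561e-05·0.2401 = 0.00779772
  p_B = C(12,8)·0.72^8·0.28^4 = 495·0.0722204·0.00614656 = 0.219734
  p_C = C(12,8)·0.89^8·0.11^4 = 495·0.393659·0.00014641 = 0.0285296
Multiply by the mixture weights:
  π_A·p_A = 0.12 × 0.00779772 = 0.000935726
  π_B·p_B = 0.22 × 0.219734 = 0.0483415
  π_C·p_C = 0.66 × 0.0285296 = 0.0188295
Evidence: 0.000935726 + 0.0483415 + 0.0188295 = 0.0681068
P(Segment C | data) = 0.0188295 / 0.0681068 ≈ 0.276

0.276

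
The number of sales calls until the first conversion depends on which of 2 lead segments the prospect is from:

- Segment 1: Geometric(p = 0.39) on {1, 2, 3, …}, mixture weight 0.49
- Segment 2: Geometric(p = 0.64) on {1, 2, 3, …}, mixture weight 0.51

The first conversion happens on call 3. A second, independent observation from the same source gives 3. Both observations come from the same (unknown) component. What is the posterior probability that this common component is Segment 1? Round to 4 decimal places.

P(component k | x) = P(Z=k)·f_k(x) / marginal(x), where marginal(x) = Σ_j P(Z=j)·f_j(x).
Since both observations come from the same component, the likelihood for component k is f_k(x₁)·f_k(x₂).
  f_1 = [0.145119] × [0.145119] = 0.0210595
  f_2 = [0.082944] × [0.082944] = 0.00687971
Unnormalised posteriors:
  P(Z=1)·f_1 = 0.49 × 0.0210595 = 0.0103192
  P(Z=2)·f_2 = 0.51 × 0.00687971 = 0.00350865
Denominator: 0.0103192 + 0.00350865 = 0.0138278
P(Segment 1 | x₁, x₂) ≈ 0.7463

0.7463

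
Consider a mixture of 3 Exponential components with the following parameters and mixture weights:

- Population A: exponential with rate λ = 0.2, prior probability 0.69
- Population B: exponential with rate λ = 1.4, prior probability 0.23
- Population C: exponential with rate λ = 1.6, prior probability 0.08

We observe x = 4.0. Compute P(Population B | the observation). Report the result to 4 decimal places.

0.0188

The responsibility of component k is π_k f_k(x) divided by Σ_j π_j f_j(x).
Evaluate each component's likelihood at the observed value:
  p_A = 0.0898658
  p_B = 0.00517701
  p_C = 0.00265849
Prior × likelihood for each component:
  π_A·p_A = 0.69 × 0.0898658 = 0.0620074
  π_B·p_B = 0.23 × 0.00517701 = 0.00119071
  π_C·p_C = 0.08 × 0.00265849 = 0.000212679
Evidence: 0.0620074 + 0.00119071 + 0.000212679 = 0.0634108
P(Population B | data) ≈ 0.0188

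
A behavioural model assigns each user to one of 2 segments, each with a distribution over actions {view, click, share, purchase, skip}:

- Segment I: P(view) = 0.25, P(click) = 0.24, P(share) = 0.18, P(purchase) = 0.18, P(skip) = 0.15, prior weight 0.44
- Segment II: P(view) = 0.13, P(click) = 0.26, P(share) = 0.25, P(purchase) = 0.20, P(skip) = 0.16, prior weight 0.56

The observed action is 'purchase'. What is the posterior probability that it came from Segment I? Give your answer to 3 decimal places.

Posterior ∝ prior × likelihood, so P(k | x) ∝ w_k f_k(x); normalise over all components.
Evaluate each component's likelihood at the observed value:
  f_I = P(purchase | comp) = 0.18
  f_II = P(purchase | comp) = 0.20
Multiply by the mixture weights:
  w_I·f_I = 0.44 × 0.18 = 0.0792
  w_II·f_II = 0.56 × 0.2 = 0.112
Normaliser: 0.0792 + 0.112 = 0.1912
P(Segment I | x) ≈ 0.414

0.414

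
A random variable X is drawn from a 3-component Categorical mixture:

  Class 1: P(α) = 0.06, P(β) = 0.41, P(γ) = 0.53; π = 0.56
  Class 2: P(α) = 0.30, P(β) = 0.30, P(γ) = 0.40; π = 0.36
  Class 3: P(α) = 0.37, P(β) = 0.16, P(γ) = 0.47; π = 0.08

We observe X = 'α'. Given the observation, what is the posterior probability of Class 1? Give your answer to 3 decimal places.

0.196

The responsibility of component k is w_k f_k(x) divided by Σ_j w_j f_j(x).
Categorical probabilities:
  p_1 = 0.06
  p_2 = 0.3
  p_3 = 0.37
Prior × likelihood for each component:
  w_1·p_1 = 0.56 × 0.06 = 0.0336
  w_2·p_2 = 0.36 × 0.3 = 0.108
  w_3·p_3 = 0.08 × 0.37 = 0.0296
Normaliser: 0.0336 + 0.108 + 0.0296 = 0.1712
P(Class 1 | 'α') = 0.0336 / 0.1712 ≈ 0.196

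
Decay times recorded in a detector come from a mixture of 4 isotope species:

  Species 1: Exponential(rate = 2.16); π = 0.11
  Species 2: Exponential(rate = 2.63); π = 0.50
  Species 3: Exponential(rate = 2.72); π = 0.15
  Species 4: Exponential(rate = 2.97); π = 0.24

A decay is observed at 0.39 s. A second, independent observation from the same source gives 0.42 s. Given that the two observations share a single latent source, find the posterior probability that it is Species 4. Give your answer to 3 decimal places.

0.235

P(component k | x) = π_k·f_k(x) / marginal(x), where marginal(x) = Σ_j π_j·f_j(x).
Since both observations come from the same component, the likelihood for component k is f_k(x₁)·f_k(x₂).
  f_1 = [0.930259] × [0.87189] = 0.811084
  f_2 = [0.942974] × [0.871433] = 0.821739
  f_3 = [0.941606] × [0.867822] = 0.817147
  f_4 = [0.932638] × [0.853135] = 0.795666
Weight by the priors:
  π_1·f_1 = 0.11 × 0.811084 = 0.0892192
  π_2·f_2 = 0.50 × 0.821739 = 0.41087
  π_3·f_3 = 0.15 × 0.817147 = 0.122572
  π_4·f_4 = 0.24 × 0.795666 = 0.19096
Denominator: 0.0892192 + 0.41087 + 0.122572 + 0.19096 = 0.813621
So the posterior for Species 4 is 0.19096 / 0.813621 ≈ 0.235.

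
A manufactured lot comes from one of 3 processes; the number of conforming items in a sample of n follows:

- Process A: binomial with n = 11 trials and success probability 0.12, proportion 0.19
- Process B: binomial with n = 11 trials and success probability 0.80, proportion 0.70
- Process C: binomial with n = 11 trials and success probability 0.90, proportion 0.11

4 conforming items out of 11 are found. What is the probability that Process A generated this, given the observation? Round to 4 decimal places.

0.8141

P(component k | x) = P(Z=k)·f_k(x) / marginal(x), where marginal(x) = Σ_j P(Z=j)·f_j(x).
Component likelihoods at x = 4 conforming items out of 11:
  L_A = C(11,4)·0.12^4·0.88^7 = 330·0.00020736·0.408676 = 0.0279652
  L_B = C(11,4)·0.80^4·0.20^7 = 330·0.4096·1.28e-05 = 0.00173015
  L_C = C(11,4)·0.90^4·0.10^7 = 330·0.6561·1e-07 = 2.16513e-05
Multiply by the mixture weights:
  P(Z=A)·L_A = 0.19 × 0.0279652 = 0.00531338
  P(Z=B)·L_B = 0.70 × 0.00173015 = 0.00121111
  P(Z=C)·L_C = 0.11 × 2.16513e-05 = 2.38164e-06
Sum: 0.00531338 + 0.00121111 + 2.38164e-06 = 0.00652687
Responsibility of Process A: 0.00531338 / 0.00652687 ≈ 0.8141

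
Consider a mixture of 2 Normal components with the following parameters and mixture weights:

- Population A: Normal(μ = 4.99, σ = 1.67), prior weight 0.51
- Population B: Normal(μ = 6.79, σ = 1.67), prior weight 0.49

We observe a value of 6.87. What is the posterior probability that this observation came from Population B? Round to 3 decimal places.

Apply Bayes' rule: the posterior for each component is proportional to its prior times its likelihood at x.
Normal densities:
  f_A = (1/(1.67·√(2π)))·exp(−(6.87−4.99)²/(2·1.67²)) = 0.238888·exp(-0.63365) = 0.126765
  f_B = (1/(1.67·√(2π)))·exp(−(6.87−6.79)²/(2·1.67²)) = 0.238888·exp(-0.00115) = 0.238614
Weight by the priors:
  P(Z=A)·f_A = 0.51 × 0.126765 = 0.0646504
  P(Z=B)·f_B = 0.49 × 0.238614 = 0.116921
Evidence: 0.0646504 + 0.116921 = 0.181571
P(Population B | x) ≈ 0.644

0.644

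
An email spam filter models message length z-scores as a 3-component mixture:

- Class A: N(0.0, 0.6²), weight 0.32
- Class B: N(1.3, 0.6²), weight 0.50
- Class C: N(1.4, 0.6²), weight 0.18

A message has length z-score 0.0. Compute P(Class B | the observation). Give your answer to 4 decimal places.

0.1260

Posterior ∝ prior × likelihood, so P(k | x) ∝ P(Z=k) f_k(x); normalise over all components.
Normal densities:
  L_A = (1/(0.6·√(2π)))·exp(−(0.0−0.0)²/(2·0.6²)) = 0.664904·exp(-0.00000) = 0.664904
  L_B = (1/(0.6·√(2π)))·exp(−(0.0−1.3)²/(2·0.6²)) = 0.664904·exp(-2.34722) = 0.0635877
  L_C = (1/(0.6·√(2π)))·exp(−(0.0−1.4)²/(2·0.6²)) = 0.664904·exp(-2.72222) = 0.0437031
Multiply by the mixture weights:
  P(Z=A)·L_A = 0.32 × 0.664904 = 0.212769
  P(Z=B)·L_B = 0.50 × 0.0635877 = 0.0317939
  P(Z=C)·L_C = 0.18 × 0.0437031 = 0.00786657
Evidence: 0.212769 + 0.0317939 + 0.00786657 = 0.25243
So the posterior for Class B is 0.0317939 / 0.25243 ≈ 0.1260.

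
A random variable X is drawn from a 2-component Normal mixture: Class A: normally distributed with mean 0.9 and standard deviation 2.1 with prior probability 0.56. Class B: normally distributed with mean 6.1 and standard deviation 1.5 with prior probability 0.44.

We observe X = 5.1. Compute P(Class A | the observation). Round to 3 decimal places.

By Bayes' theorem, P(k | x) = w_k f_k(x) / Σ_j w_j f_j(x).
Component likelihoods at x = 5.1:
  p_A = (1/(2.1·√(2π)))·exp(−(5.1−0.9)²/(2·2.1²)) = 0.189973·exp(-2.00000) = 0.02571
  p_B = (1/(1.5·√(2π)))·exp(−(5.1−6.1)²/(2·1.5²)) = 0.265962·exp(-0.22222) = 0.212965
Prior × likelihood for each component:
  w_A·p_A = 0.56 × 0.02571 = 0.0143976
  w_B·p_B = 0.44 × 0.212965 = 0.0937047
Sum: 0.0143976 + 0.0937047 = 0.108102
Responsibility of Class A: 0.0143976 / 0.108102 ≈ 0.133

0.133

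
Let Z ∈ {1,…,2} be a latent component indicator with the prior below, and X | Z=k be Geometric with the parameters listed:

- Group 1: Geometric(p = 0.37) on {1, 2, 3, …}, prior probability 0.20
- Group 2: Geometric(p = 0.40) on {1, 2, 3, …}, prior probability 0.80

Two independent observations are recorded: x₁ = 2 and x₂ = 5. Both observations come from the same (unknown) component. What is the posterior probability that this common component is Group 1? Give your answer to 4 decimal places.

0.2145

The responsibility of component k is π_k f_k(x) divided by Σ_j π_j f_j(x).
Since both observations come from the same component, the likelihood for component k is f_k(x₁)·f_k(x₂).
  p_1 = [0.37·(1−0.37)^1 = 0.37·0.63 = 0.2331] × [0.058286] = 0.0135865
  p_2 = [0.40·(1−0.40)^1 = 0.40·0.6 = 0.24] × [0.05184] = 0.0124416
Multiply by the mixture weights:
  π_1·p_1 = 0.20 × 0.0135865 = 0.00271729
  π_2·p_2 = 0.80 × 0.0124416 = 0.00995328
Evidence: 0.00271729 + 0.00995328 = 0.0126706
P(Group 1 | x₁, x₂) ≈ 0.2145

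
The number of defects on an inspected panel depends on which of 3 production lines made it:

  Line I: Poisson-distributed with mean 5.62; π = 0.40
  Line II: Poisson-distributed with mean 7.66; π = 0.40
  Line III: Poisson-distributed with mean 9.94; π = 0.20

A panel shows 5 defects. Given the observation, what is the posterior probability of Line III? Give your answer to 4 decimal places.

0.0667

By Bayes' theorem, P(k | x) = w_k f_k(x) / Σ_j w_j f_j(x).
Poisson probabilities:
  f_I = 0.169342
  f_II = 0.103578
  f_III = 0.0389819
Prior × likelihood for each component:
  w_I·f_I = 0.40 × 0.169342 = 0.0677369
  w_II·f_II = 0.40 × 0.103578 = 0.0414311
  w_III·f_III = 0.20 × 0.0389819 = 0.00779639
Normaliser: 0.0677369 + 0.0414311 + 0.00779639 = 0.116964
So the posterior for Line III is 0.00779639 / 0.116964 ≈ 0.0667.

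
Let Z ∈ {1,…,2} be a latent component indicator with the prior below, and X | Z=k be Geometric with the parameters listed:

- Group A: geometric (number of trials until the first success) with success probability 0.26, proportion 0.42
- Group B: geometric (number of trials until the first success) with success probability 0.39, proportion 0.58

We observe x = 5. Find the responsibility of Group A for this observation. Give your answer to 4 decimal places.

0.5111

Apply Bayes' rule: the posterior for each component is proportional to its prior times its likelihood at x.
Component likelihoods at x = 5:
  p_A = 0.26·(1−0.26)^4 = 0.26·0.299866 = 0.0779651
  p_B = 0.39·(1−0.39)^4 = 0.39·0.138458 = 0.0539988
Prior × likelihood for each component:
  w_A·p_A = 0.42 × 0.0779651 = 0.0327453
  w_B·p_B = 0.58 × 0.0539988 = 0.0313193
Sum: 0.0327453 + 0.0313193 = 0.0640646
P(Group A | the observation) ≈ 0.5111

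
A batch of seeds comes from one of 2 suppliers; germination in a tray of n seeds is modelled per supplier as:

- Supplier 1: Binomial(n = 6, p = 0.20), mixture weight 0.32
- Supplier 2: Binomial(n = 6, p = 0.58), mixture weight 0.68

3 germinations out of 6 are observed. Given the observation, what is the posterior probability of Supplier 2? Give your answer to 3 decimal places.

0.882

The responsibility of component k is π_k f_k(x) divided by Σ_j π_j f_j(x).
Component likelihoods at x = 3 germinations out of 6:
  f_1 = C(6,3)·0.20^3·0.80^3 = 20·0.008·0.512 = 0.08192
  f_2 = C(6,3)·0.58^3·0.42^3 = 20·0.195112·0.074088 = 0.289109
Weight by the priors:
  π_1·f_1 = 0.32 × 0.08192 = 0.0262144
  π_2·f_2 = 0.68 × 0.289109 = 0.196594
Normaliser: 0.0262144 + 0.196594 = 0.222809
P(Supplier 2 | x) ≈ 0.882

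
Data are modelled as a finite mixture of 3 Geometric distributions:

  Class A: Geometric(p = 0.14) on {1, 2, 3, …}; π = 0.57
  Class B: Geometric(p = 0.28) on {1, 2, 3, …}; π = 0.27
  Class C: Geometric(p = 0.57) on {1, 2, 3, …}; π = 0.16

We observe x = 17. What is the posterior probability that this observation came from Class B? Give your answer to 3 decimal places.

0.052

Apply Bayes' rule: the posterior for each component is proportional to its prior times its likelihood at x.
Evaluate each component's likelihood at the observed value:
  p_A = 0.0125344
  p_B = 0.00146042
  p_C = 7.787e-07
Multiply by the mixture weights:
  P(Z=A)·p_A = 0.57 × 0.0125344 = 0.0071446
  P(Z=B)·p_B = 0.27 × 0.00146042 = 0.000394314
  P(Z=C)·p_C = 0.16 × 7.787e-07 = 1.24592e-07
Denominator: 0.0071446 + 0.000394314 + 1.24592e-07 = 0.00753904
P(Class B | x) = 0.000394314 / 0.00753904 ≈ 0.052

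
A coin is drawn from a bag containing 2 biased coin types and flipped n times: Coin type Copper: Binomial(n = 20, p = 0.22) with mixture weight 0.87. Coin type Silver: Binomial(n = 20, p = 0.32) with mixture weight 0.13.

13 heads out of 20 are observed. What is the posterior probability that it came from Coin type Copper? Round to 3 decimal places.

By Bayes' theorem, P(k | x) = π_k f_k(x) / Σ_j π_j f_j(x).
Evaluate each component's likelihood at the observed value:
  f_Copper = C(20,13)·0.22^13·0.78^7 = 77520·2.8281e-09·0.175656 = 3.85098e-05
  f_Silver = C(20,13)·0.32^13·0.68^7 = 77520·3.68935e-07·0.0672299 = 0.00192276
Multiply by the mixture weights:
  π_Copper·f_Copper = 0.87 × 3.85098e-05 = 3.35035e-05
  π_Silver·f_Silver = 0.13 × 0.00192276 = 0.000249959
Normaliser: 3.35035e-05 + 0.000249959 = 0.000283463
P(Coin type Copper | the observation) = 3.35035e-05 / 0.000283463 ≈ 0.118

0.118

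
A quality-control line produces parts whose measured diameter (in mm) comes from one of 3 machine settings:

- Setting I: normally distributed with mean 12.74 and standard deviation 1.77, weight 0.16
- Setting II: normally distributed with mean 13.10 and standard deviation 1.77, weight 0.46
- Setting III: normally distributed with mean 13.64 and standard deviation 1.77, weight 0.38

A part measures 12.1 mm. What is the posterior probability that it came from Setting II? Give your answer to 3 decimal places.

P(component k | x) = w_k·f_k(x) / marginal(x), where marginal(x) = Σ_j w_j·f_j(x).
Normal densities:
  p_I = (1/(1.77·√(2π)))·exp(−(12.1−12.74)²/(2·1.77²)) = 0.225391·exp(-0.06537) = 0.211128
  p_II = (1/(1.77·√(2π)))·exp(−(12.1−13.10)²/(2·1.77²)) = 0.225391·exp(-0.15960) = 0.192143
  p_III = (1/(1.77·√(2π)))·exp(−(12.1−13.64)²/(2·1.77²)) = 0.225391·exp(-0.37850) = 0.154368
Prior × likelihood for each component:
  w_I·p_I = 0.16 × 0.211128 = 0.0337805
  w_II·p_II = 0.46 × 0.192143 = 0.0883858
  w_III·p_III = 0.38 × 0.154368 = 0.0586598
Evidence: 0.0337805 + 0.0883858 + 0.0586598 = 0.180826
P(Setting II | 12.1 mm) ≈ 0.489

0.489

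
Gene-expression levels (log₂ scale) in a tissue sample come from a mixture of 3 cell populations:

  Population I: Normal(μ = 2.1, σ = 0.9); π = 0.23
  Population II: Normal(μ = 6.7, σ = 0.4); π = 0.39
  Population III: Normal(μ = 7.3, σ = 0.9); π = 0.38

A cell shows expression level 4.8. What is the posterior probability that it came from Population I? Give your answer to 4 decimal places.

By Bayes' theorem, P(k | x) = π_k f_k(x) / Σ_j π_j f_j(x).
Evaluate each component's likelihood at the observed value:
  p_I = (1/(0.9·√(2π)))·exp(−(4.8−2.1)²/(2·0.9²)) = 0.443269·exp(-4.50000) = 0.00492428
  p_II = (1/(0.4·√(2π)))·exp(−(4.8−6.7)²/(2·0.4²)) = 0.997356·exp(-11.28125) = 1.25738e-05
  p_III = (1/(0.9·√(2π)))·exp(−(4.8−7.3)²/(2·0.9²)) = 0.443269·exp(-3.85802) = 0.00935726
Unnormalised posteriors:
  π_I·p_I = 0.23 × 0.00492428 = 0.00113258
  π_II·p_II = 0.39 × 1.25738e-05 = 4.90377e-06
  π_III·p_III = 0.38 × 0.00935726 = 0.00355576
Denominator: 0.00113258 + 4.90377e-06 + 0.00355576 = 0.00469325
P(Population I | the observation) ≈ 0.2413

0.2413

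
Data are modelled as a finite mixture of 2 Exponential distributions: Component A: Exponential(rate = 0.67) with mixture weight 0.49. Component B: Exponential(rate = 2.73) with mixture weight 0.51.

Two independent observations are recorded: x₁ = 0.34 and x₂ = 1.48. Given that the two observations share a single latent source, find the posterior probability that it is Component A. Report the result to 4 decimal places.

Posterior ∝ prior × likelihood, so P(k | x) ∝ P(Z=k) f_k(x); normalise over all components.
Since both observations come from the same component, the likelihood for component k is f_k(x₁)·f_k(x₂).
  f_A = [0.53351] × [0.248558] = 0.132608
  f_B = [1.07907] × [0.0480219] = 0.0518191
Unnormalised posteriors:
  P(Z=A)·f_A = 0.49 × 0.132608 = 0.0649781
  P(Z=B)·f_B = 0.51 × 0.0518191 = 0.0264277
Evidence: 0.0649781 + 0.0264277 = 0.0914058
P(Component A | x) = 0.0649781 / 0.0914058 ≈ 0.7109

0.7109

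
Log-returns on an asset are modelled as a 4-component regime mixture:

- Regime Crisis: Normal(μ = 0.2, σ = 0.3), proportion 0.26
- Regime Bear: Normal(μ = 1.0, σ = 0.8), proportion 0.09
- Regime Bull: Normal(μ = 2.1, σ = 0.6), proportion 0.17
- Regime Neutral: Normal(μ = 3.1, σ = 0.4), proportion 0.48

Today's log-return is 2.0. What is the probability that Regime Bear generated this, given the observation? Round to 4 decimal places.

Posterior ∝ prior × likelihood, so P(k | x) ∝ w_k f_k(x); normalise over all components.
Evaluate each component's likelihood at the observed value:
  f_Crisis = 2.02529e-08
  f_Bear = 0.228311
  f_Bull = 0.655733
  f_Neutral = 0.0227339
Prior × likelihood for each component:
  w_Crisis·f_Crisis = 0.26 × 2.02529e-08 = 5.26577e-09
  w_Bear·f_Bear = 0.09 × 0.228311 = 0.020548
  w_Bull·f_Bull = 0.17 × 0.655733 = 0.111475
  w_Neutral·f_Neutral = 0.48 × 0.0227339 = 0.0109123
Denominator: 5.26577e-09 + 0.020548 + 0.111475 + 0.0109123 = 0.142935
P(Regime Bear | 2.0) ≈ 0.1438

0.1438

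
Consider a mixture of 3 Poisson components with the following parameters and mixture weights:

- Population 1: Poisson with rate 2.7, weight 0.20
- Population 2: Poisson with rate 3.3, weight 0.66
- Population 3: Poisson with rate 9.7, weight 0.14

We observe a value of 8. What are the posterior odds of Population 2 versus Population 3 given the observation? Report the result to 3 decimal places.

0.509

Since P(k|x) ∝ π_k f_k(x), the posterior odds are π_i f_i(x) / (π_j f_j(x)).
Component likelihoods at x = 8:
  L_1 = 0.00470755
  L_2 = 0.0128653
  L_3 = 0.119123
Odds = (0.66/0.14) × (0.0128653/0.119123) = 4.71429 × 0.108 ≈ 0.509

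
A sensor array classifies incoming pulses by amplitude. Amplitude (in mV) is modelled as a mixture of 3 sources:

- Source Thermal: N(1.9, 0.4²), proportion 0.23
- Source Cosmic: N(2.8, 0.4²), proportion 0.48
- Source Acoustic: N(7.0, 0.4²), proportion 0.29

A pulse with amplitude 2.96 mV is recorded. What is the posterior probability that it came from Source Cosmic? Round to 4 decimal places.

0.9847

By Bayes' theorem, P(k | x) = π_k f_k(x) / Σ_j π_j f_j(x).
Component likelihoods at x = 2.96 mV:
  f_Thermal = 0.0297806
  f_Cosmic = 0.920675
  f_Acoustic = 7.04142e-23
Multiply by the mixture weights:
  π_Thermal·f_Thermal = 0.23 × 0.0297806 = 0.00684954
  π_Cosmic·f_Cosmic = 0.48 × 0.920675 = 0.441924
  π_Acoustic·f_Acoustic = 0.29 × 7.04142e-23 = 2.04201e-23
Marginal: 0.00684954 + 0.441924 + 2.04201e-23 = 0.448774
P(Source Cosmic | the observation) ≈ 0.9847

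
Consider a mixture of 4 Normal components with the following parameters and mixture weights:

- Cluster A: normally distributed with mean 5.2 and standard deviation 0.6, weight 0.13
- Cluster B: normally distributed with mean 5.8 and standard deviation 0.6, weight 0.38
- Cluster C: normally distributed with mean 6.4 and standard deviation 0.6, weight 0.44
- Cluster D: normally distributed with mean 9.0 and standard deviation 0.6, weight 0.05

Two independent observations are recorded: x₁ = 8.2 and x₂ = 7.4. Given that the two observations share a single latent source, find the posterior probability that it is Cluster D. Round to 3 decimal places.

0.324

P(component k | x) = π_k·f_k(x) / marginal(x), where marginal(x) = Σ_j π_j·f_j(x).
Since both observations come from the same component, the likelihood for component k is f_k(x₁)·f_k(x₂).
  L_A = [(1/(0.6·√(2π)))·exp(−(8.2−5.2)²/(2·0.6²)) = 0.664904·exp(-12.50000) = 2.47787e-06] × [0.000800451] = 1.98341e-09
  L_B = [(1/(0.6·√(2π)))·exp(−(8.2−5.8)²/(2·0.6²)) = 0.664904·exp(-8.00000) = 0.00022305] × [0.0189933] = 4.23646e-06
  L_C = [(1/(0.6·√(2π)))·exp(−(8.2−6.4)²/(2·0.6²)) = 0.664904·exp(-4.50000) = 0.00738641] × [0.165795] = 0.00122463
  L_D = [(1/(0.6·√(2π)))·exp(−(8.2−9.0)²/(2·0.6²)) = 0.664904·exp(-0.88889) = 0.27335] × [0.0189933] = 0.00519182
Prior × likelihood for each component:
  π_A·L_A = 0.13 × 1.98341e-09 = 2.57843e-10
  π_B·L_B = 0.38 × 4.23646e-06 = 1.60986e-06
  π_C·L_C = 0.44 × 0.00122463 = 0.000538838
  π_D·L_D = 0.05 × 0.00519182 = 0.000259591
Sum: 2.57843e-10 + 1.60986e-06 + 0.000538838 + 0.000259591 = 0.000800039
P(Cluster D | x) = 0.000259591 / 0.000800039 ≈ 0.324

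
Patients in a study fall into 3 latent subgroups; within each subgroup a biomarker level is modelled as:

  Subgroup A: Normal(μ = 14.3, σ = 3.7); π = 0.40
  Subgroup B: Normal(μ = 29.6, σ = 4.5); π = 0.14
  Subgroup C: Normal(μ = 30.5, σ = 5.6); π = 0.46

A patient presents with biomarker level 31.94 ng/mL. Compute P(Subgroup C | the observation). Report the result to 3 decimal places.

0.745

Posterior ∝ prior × likelihood, so P(k | x) ∝ π_k f_k(x); normalise over all components.
Normal densities:
  f_A = 1.25031e-06
  f_B = 0.0774428
  f_C = 0.0689229
Prior × likelihood for each component:
  π_A·f_A = 0.40 × 1.25031e-06 = 5.00123e-07
  π_B·f_B = 0.14 × 0.0774428 = 0.010842
  π_C·f_C = 0.46 × 0.0689229 = 0.0317045
Marginal: 5.00123e-07 + 0.010842 + 0.0317045 = 0.042547
P(Subgroup C | the observation) = 0.0317045 / 0.042547 ≈ 0.745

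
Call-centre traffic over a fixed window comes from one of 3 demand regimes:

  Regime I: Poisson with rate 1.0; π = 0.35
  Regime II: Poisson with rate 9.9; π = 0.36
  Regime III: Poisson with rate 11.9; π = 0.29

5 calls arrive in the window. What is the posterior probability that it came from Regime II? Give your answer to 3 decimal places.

By Bayes' theorem, P(k | x) = π_k f_k(x) / Σ_j π_j f_j(x).
Component likelihoods at x = 5 calls:
  f_I = e^(−1.0)·1.0^5/5! = 0.00306566
  f_II = e^(−9.9)·9.9^5/5! = 0.039763
  f_III = e^(−11.9)·11.9^5/5! = 0.0135036
Unnormalised posteriors:
  π_I·f_I = 0.35 × 0.00306566 = 0.00107298
  π_II·f_II = 0.36 × 0.039763 = 0.0143147
  π_III·f_III = 0.29 × 0.0135036 = 0.00391604
Denominator: 0.00107298 + 0.0143147 + 0.00391604 = 0.0193037
Responsibility of Regime II: 0.0143147 / 0.0193037 ≈ 0.742

0.742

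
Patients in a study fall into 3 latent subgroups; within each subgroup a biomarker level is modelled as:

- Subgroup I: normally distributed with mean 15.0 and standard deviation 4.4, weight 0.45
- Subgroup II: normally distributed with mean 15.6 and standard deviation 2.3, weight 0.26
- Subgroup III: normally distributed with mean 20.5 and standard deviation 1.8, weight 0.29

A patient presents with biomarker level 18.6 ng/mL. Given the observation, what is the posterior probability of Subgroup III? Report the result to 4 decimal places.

Apply Bayes' rule: the posterior for each component is proportional to its prior times its likelihood at x.
Normal densities:
  f_I = (1/(4.4·√(2π)))·exp(−(18.6−15.0)²/(2·4.4²)) = 0.090669·exp(-0.33471) = 0.0648775
  f_II = (1/(2.3·√(2π)))·exp(−(18.6−15.6)²/(2·2.3²)) = 0.173453·exp(-0.85066) = 0.0740874
  f_III = (1/(1.8·√(2π)))·exp(−(18.6−20.5)²/(2·1.8²)) = 0.221635·exp(-0.55710) = 0.126968
Multiply by the mixture weights:
  π_I·f_I = 0.45 × 0.0648775 = 0.0291949
  π_II·f_II = 0.26 × 0.0740874 = 0.0192627
  π_III·f_III = 0.29 × 0.126968 = 0.0368206
Sum: 0.0291949 + 0.0192627 + 0.0368206 = 0.0852782
P(Subgroup III | x) ≈ 0.4318

0.4318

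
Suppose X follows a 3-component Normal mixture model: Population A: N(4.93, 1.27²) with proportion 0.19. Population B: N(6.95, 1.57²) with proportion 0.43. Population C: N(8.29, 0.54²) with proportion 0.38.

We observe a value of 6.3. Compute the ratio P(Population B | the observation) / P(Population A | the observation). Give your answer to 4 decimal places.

The posterior odds equal the prior odds times the likelihood ratio: (π_i/π_j)·(f_i(x)/f_j(x)).
Evaluate each component's likelihood at the observed value:
  p_A = (1/(1.27·√(2π)))·exp(−(6.3−4.93)²/(2·1.27²)) = 0.314128·exp(-0.58184) = 0.175556
  p_B = (1/(1.57·√(2π)))·exp(−(6.3−6.95)²/(2·1.57²)) = 0.254103·exp(-0.08570) = 0.233233
  p_C = (1/(0.54·√(2π)))·exp(−(6.3−8.29)²/(2·0.54²)) = 0.738782·exp(-6.79029) = 0.000830862
0.10029 / 0.0333557 ≈ 3.0067

3.0067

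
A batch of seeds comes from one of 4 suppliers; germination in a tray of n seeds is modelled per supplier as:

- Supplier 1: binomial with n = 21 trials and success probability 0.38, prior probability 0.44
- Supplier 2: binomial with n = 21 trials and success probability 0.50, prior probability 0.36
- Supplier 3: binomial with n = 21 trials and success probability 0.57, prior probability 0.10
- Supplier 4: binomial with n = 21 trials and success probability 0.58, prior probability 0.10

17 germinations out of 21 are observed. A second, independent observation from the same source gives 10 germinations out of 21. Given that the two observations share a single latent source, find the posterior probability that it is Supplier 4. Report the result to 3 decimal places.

Posterior ∝ prior × likelihood, so P(k | x) ∝ P(Z=k) f_k(x); normalise over all components.
Since both observations come from the same component, the likelihood for component k is f_k(x₁)·f_k(x₂).
  f_1 = [6.35261e-05] × [0.115231] = 7.32018e-06
  f_2 = [0.00285387] × [0.168188] = 0.000479987
  f_3 = [0.0144814] × [0.118666] = 0.00171845
  f_4 = [0.0177148] × [0.109005] = 0.00193101
Unnormalised posteriors:
  P(Z=1)·f_1 = 0.44 × 7.32018e-06 = 3.22088e-06
  P(Z=2)·f_2 = 0.36 × 0.000479987 = 0.000172795
  P(Z=3)·f_3 = 0.10 × 0.00171845 = 0.000171845
  P(Z=4)·f_4 = 0.10 × 0.00193101 = 0.000193101
Normaliser: 3.22088e-06 + 0.000172795 + 0.000171845 + 0.000193101 = 0.000540962
Responsibility of Supplier 4: 0.000193101 / 0.000540962 ≈ 0.357

0.357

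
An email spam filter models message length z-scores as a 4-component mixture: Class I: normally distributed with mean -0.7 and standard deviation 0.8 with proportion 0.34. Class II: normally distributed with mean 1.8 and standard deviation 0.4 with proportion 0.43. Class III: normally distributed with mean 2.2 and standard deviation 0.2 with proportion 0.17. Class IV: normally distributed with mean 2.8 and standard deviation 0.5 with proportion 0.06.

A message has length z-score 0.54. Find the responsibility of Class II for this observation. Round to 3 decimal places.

0.056

Apply Bayes' rule: the posterior for each component is proportional to its prior times its likelihood at x.
Component likelihoods at x = 0.54:
  p_I = (1/(0.8·√(2π)))·exp(−(0.54−-0.7)²/(2·0.8²)) = 0.498678·exp(-1.20125) = 0.150011
  p_II = (1/(0.4·√(2π)))·exp(−(0.54−1.8)²/(2·0.4²)) = 0.997356·exp(-4.96125) = 0.00698565
  p_III = (1/(0.2·√(2π)))·exp(−(0.54−2.2)²/(2·0.2²)) = 1.994711·exp(-34.44500) = 2.19082e-15
  p_IV = (1/(0.5·√(2π)))·exp(−(0.54−2.8)²/(2·0.5²)) = 0.797885·exp(-10.21520) = 2.92102e-05
Multiply by the mixture weights:
  π_I·p_I = 0.34 × 0.150011 = 0.0510038
  π_II·p_II = 0.43 × 0.00698565 = 0.00300383
  π_III·p_III = 0.17 × 2.19082e-15 = 3.72439e-16
  π_IV·p_IV = 0.06 × 2.92102e-05 = 1.75261e-06
Denominator: 0.0510038 + 0.00300383 + 3.72439e-16 + 1.75261e-06 = 0.0540094
P(Class II | x) = 0.00300383 / 0.0540094 ≈ 0.056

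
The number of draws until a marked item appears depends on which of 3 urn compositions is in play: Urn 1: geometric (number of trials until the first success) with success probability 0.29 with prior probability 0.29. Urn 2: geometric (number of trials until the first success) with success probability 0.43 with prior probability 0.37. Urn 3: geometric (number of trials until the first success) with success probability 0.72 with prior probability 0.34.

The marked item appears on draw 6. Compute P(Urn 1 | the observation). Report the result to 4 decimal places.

0.6029

By Bayes' theorem, P(k | x) = π_k f_k(x) / Σ_j π_j f_j(x).
Component likelihoods at x = 6:
  L_1 = 0.0523227
  L_2 = 0.0258728
  L_3 = 0.00123915
Weight by the priors:
  π_1·L_1 = 0.29 × 0.0523227 = 0.0151736
  π_2·L_2 = 0.37 × 0.0258728 = 0.00957292
  π_3·L_3 = 0.34 × 0.00123915 = 0.00042131
Sum: 0.0151736 + 0.00957292 + 0.00042131 = 0.0251678
P(Urn 1 | x) ≈ 0.6029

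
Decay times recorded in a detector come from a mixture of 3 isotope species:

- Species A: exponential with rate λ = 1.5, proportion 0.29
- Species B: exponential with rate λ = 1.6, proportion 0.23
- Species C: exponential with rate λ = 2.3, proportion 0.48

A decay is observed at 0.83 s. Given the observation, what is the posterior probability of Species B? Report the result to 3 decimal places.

0.252

Apply Bayes' rule: the posterior for each component is proportional to its prior times its likelihood at x.
Exponential densities:
  p_A = 1.5·e^(−1.5·0.83) = 1.5·e^(−1.2450) = 0.431911
  p_B = 1.6·e^(−1.6·0.83) = 1.6·e^(−1.3280) = 0.424011
  p_C = 2.3·e^(−2.3·0.83) = 2.3·e^(−1.9090) = 0.340926
Prior × likelihood for each component:
  π_A·p_A = 0.29 × 0.431911 = 0.125254
  π_B·p_B = 0.23 × 0.424011 = 0.0975225
  π_C·p_C = 0.48 × 0.340926 = 0.163644
Normaliser: 0.125254 + 0.0975225 + 0.163644 = 0.386421
So the posterior for Species B is 0.0975225 / 0.386421 ≈ 0.252.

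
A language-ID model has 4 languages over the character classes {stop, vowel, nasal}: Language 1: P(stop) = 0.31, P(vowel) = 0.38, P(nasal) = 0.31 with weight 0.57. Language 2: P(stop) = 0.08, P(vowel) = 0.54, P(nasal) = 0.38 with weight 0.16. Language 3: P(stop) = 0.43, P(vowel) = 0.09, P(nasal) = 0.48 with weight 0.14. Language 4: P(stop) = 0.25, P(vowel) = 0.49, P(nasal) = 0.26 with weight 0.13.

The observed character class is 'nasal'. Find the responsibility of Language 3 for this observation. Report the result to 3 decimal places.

0.199

Apply Bayes' rule: the posterior for each component is proportional to its prior times its likelihood at x.
Evaluate each component's likelihood at the observed value:
  L_1 = P(nasal | comp) = 0.31
  L_2 = P(nasal | comp) = 0.38
  L_3 = P(nasal | comp) = 0.48
  L_4 = P(nasal | comp) = 0.26
Weight by the priors:
  P(Z=1)·L_1 = 0.57 × 0.31 = 0.1767
  P(Z=2)·L_2 = 0.16 × 0.38 = 0.0608
  P(Z=3)·L_3 = 0.14 × 0.48 = 0.0672
  P(Z=4)·L_4 = 0.13 × 0.26 = 0.0338
Denominator: 0.1767 + 0.0608 + 0.0672 + 0.0338 = 0.3385
So the posterior for Language 3 is 0.0672 / 0.3385 ≈ 0.199.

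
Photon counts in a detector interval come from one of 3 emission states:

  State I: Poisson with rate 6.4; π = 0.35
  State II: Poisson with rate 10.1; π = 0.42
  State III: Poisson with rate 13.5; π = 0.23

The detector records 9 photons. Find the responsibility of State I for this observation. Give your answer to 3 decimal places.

0.308

Posterior ∝ prior × likelihood, so P(k | x) ∝ w_k f_k(x); normalise over all components.
Component likelihoods at x = 9 photons:
  L_I = 0.0824844
  L_II = 0.12381
  L_III = 0.0562685
Prior × likelihood for each component:
  w_I·L_I = 0.35 × 0.0824844 = 0.0288696
  w_II·L_II = 0.42 × 0.12381 = 0.0520001
  w_III·L_III = 0.23 × 0.0562685 = 0.0129418
Normaliser: 0.0288696 + 0.0520001 + 0.0129418 = 0.0938114
P(State I | data) ≈ 0.308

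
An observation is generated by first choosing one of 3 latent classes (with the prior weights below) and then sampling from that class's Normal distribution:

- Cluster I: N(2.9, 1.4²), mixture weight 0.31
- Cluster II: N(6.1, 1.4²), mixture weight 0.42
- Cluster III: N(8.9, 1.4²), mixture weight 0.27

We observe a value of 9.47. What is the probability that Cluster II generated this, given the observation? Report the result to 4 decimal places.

0.0853

P(component k | x) = π_k·f_k(x) / marginal(x), where marginal(x) = Σ_j π_j·f_j(x).
Evaluate each component's likelihood at the observed value:
  f_I = (1/(1.4·√(2π)))·exp(−(9.47−2.9)²/(2·1.4²)) = 0.284959·exp(-11.01145) = 4.70509e-06
  f_II = (1/(1.4·√(2π)))·exp(−(9.47−6.1)²/(2·1.4²)) = 0.284959·exp(-2.89717) = 0.0157238
  f_III = (1/(1.4·√(2π)))·exp(−(9.47−8.9)²/(2·1.4²)) = 0.284959·exp(-0.08288) = 0.262293
Weight by the priors:
  π_I·f_I = 0.31 × 4.70509e-06 = 1.45858e-06
  π_II·f_II = 0.42 × 0.0157238 = 0.006604
  π_III·f_III = 0.27 × 0.262293 = 0.0708191
Normaliser: 1.45858e-06 + 0.006604 + 0.0708191 = 0.0774245
Responsibility of Cluster II: 0.006604 / 0.0774245 ≈ 0.0853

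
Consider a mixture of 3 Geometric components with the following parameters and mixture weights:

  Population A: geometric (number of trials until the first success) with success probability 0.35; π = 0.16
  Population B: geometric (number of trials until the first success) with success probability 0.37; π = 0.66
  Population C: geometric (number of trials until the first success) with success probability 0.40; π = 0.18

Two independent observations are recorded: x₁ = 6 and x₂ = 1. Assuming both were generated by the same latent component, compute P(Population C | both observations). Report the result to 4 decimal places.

0.1661

By Bayes' theorem, P(k | x) = π_k f_k(x) / Σ_j π_j f_j(x).
Since both observations come from the same component, the likelihood for component k is f_k(x₁)·f_k(x₂).
  f_A = [0.35·(1−0.35)^5 = 0.35·0.116029 = 0.0406102] × [0.35] = 0.0142136
  f_B = [0.37·(1−0.37)^5 = 0.37·0.0992437 = 0.0367202] × [0.37] = 0.0135865
  f_C = [0.40·(1−0.40)^5 = 0.40·0.07776 = 0.031104] × [0.4] = 0.0124416
Multiply by the mixture weights:
  π_A·f_A = 0.16 × 0.0142136 = 0.00227417
  π_B·f_B = 0.66 × 0.0135865 = 0.00896706
  π_C·f_C = 0.18 × 0.0124416 = 0.00223949
Denominator: 0.00227417 + 0.00896706 + 0.00223949 = 0.0134807
P(Population C | x) = 0.00223949 / 0.0134807 ≈ 0.1661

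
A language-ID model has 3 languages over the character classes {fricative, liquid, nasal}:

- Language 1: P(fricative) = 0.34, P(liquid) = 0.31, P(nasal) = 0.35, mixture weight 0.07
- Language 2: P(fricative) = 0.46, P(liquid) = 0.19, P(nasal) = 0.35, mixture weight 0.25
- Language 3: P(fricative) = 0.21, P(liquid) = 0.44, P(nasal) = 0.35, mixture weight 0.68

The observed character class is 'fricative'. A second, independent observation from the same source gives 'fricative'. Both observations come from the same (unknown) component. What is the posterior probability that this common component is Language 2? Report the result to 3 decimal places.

By Bayes' theorem, P(k | x) = P(Z=k) f_k(x) / Σ_j P(Z=j) f_j(x).
Since both observations come from the same component, the likelihood for component k is f_k(x₁)·f_k(x₂).
  L_1 = [0.34] × [0.34] = 0.1156
  L_2 = [0.46] × [0.46] = 0.2116
  L_3 = [0.21] × [0.21] = 0.0441
Weight by the priors:
  P(Z=1)·L_1 = 0.07 × 0.1156 = 0.008092
  P(Z=2)·L_2 = 0.25 × 0.2116 = 0.0529
  P(Z=3)·L_3 = 0.68 × 0.0441 = 0.029988
Evidence: 0.008092 + 0.0529 + 0.029988 = 0.09098
So the posterior for Language 2 is 0.0529 / 0.09098 ≈ 0.581.

0.581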